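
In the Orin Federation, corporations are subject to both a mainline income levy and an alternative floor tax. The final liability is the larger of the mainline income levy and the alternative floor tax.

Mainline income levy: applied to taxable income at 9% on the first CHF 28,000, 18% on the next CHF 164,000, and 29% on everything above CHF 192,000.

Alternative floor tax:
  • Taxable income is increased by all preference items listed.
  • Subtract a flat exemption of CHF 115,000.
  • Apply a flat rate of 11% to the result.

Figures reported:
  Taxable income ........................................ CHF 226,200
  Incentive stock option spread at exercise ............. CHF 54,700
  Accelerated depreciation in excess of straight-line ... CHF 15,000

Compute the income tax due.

CHF 41,958

Mainline income levy:
  CHF 28,000 × 9% = CHF 2,520
  CHF 164,000 × 18% = CHF 29,520
  CHF 34,200 × 29% = CHF 9,918
  → CHF 41,958

Alternative floor tax:
  Adjusted income: CHF 226,200 + CHF 54,700 + CHF 15,000 = CHF 295,900
  Less exemption CHF 115,000 → base CHF 180,900
  CHF 180,900 × 11% = CHF 19,899

CHF 41,958 > CHF 19,899, so the mainline income levy governs.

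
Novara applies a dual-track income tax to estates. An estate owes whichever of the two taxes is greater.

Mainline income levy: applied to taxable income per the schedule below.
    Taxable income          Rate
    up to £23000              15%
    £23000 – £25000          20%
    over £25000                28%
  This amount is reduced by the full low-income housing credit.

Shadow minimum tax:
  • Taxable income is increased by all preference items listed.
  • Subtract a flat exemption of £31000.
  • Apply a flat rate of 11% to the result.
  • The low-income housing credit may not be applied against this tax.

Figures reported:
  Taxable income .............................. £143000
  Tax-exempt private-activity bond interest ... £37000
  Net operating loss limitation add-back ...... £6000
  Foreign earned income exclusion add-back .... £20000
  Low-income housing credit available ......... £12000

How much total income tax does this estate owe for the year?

£24890

Mainline income levy:
  £23000 × 15% = £3450
  £2000 × 20% = £400
  £118000 × 28% = £33040
  → £36890
  Less low-income housing credit £12000 → £24890

Shadow minimum tax:
  Adjusted income: £143000 + £37000 + £6000 + £20000 = £206000
  Less exemption £31000 → base £175000
  £175000 × 11% = £19250

£24890 > £19250, so the mainline income levy governs.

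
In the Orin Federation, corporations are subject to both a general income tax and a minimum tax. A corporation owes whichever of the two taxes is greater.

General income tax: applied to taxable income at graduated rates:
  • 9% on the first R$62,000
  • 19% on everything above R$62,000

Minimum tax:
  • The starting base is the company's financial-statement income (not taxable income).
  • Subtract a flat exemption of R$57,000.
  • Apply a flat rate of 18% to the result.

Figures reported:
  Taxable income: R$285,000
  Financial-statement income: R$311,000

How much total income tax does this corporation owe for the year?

General income tax:
  R$62,000 × 9% = R$5,580
  R$223,000 × 19% = R$42,370
  → R$47,950

Minimum tax:
  Base (financial-statement income): R$311,000
  Less exemption R$57,000 → base R$254,000
  R$254,000 × 18% = R$45,720

R$47,950 > R$45,720, so the general income tax governs.

R$47,950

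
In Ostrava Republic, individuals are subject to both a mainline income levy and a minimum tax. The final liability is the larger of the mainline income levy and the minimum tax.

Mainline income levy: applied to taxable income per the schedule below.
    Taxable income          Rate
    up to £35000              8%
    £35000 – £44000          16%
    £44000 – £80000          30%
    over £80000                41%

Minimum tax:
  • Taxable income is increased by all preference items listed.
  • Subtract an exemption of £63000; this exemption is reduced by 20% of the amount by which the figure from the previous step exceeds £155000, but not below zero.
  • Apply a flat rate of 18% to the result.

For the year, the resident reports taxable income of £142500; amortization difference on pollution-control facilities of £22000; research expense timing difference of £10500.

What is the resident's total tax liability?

£40665

Minimum tax:
  Adjusted income: £142500 + £22000 + £10500 = £175000
  Exemption: £63000 − 20% × (£175000 − £155000) = £63000 − £4000 = £59000
  Base: £175000 − £59000 = £116000
  £116000 × 18% = £20880

Mainline income levy:
  £35000 × 8% = £2800
  £9000 × 16% = £1440
  £36000 × 30% = £10800
  £62500 × 41% = £25625
  → £40665

£40665 > £20880, so the mainline income levy governs.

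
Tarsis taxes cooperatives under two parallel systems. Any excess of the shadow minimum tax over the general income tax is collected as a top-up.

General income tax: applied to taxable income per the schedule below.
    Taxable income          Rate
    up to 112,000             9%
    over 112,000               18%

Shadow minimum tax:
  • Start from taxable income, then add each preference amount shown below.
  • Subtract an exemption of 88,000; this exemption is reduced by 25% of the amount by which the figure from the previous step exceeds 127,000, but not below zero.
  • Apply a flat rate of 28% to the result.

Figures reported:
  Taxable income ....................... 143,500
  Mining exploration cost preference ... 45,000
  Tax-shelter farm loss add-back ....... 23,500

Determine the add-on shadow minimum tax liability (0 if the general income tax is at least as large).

Shadow minimum tax:
  Adjusted income: 143,500 + 45,000 + 23,500 = 212,000
  Exemption: 88,000 − 25% × (212,000 − 127,000) = 88,000 − 21,250 = 66,750
  Base: 212,000 − 66,750 = 145,250
  145,250 × 28% = 40,670

General income tax:
  112,000 × 9% = 10,080
  31,500 × 18% = 5,670
  → 15,750

Excess of shadow minimum tax over general income tax: 40,670 − 15,750 = 24,920.

24,920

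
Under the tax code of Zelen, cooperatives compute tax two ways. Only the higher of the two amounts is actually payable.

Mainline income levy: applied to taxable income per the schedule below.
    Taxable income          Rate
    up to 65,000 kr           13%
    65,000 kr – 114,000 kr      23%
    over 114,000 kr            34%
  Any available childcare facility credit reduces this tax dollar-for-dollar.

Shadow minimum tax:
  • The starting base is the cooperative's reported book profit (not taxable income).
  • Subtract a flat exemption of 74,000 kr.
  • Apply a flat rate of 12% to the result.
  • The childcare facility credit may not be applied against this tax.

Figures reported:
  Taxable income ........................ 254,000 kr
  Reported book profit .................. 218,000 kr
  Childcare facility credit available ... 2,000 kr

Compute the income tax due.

Shadow minimum tax:
  Base (reported book profit): 218,000 kr
  Less exemption 74,000 kr → base 144,000 kr
  144,000 kr × 12% = 17,280 kr

Mainline income levy:
  65,000 kr × 13% = 8,450 kr
  49,000 kr × 23% = 11,270 kr
  140,000 kr × 34% = 47,600 kr
  → 67,320 kr
  Less childcare facility credit 2,000 kr → 65,320 kr

65,320 kr > 17,280 kr, so the mainline income levy governs.

65,320 kr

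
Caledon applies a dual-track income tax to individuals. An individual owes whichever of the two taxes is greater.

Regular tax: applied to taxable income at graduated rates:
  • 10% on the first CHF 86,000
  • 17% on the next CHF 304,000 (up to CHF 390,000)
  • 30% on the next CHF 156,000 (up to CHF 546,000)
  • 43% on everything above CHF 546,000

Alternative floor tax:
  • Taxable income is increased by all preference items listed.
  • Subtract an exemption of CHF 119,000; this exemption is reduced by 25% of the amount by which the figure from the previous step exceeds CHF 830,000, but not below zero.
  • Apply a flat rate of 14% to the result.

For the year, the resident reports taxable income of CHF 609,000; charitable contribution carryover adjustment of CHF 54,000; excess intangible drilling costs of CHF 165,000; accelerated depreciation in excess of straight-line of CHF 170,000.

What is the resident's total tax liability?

CHF 134,170

Alternative floor tax:
  Adjusted income: CHF 609,000 + CHF 54,000 + CHF 165,000 + CHF 170,000 = CHF 998,000
  Exemption: CHF 119,000 − 25% × (CHF 998,000 − CHF 830,000) = CHF 119,000 − CHF 42,000 = CHF 77,000
  Base: CHF 998,000 − CHF 77,000 = CHF 921,000
  CHF 921,000 × 14% = CHF 128,940

Regular tax:
  CHF 86,000 × 10% = CHF 8,600
  CHF 304,000 × 17% = CHF 51,680
  CHF 156,000 × 30% = CHF 46,800
  CHF 63,000 × 43% = CHF 27,090
  → CHF 134,170

CHF 134,170 > CHF 128,940, so the regular tax governs.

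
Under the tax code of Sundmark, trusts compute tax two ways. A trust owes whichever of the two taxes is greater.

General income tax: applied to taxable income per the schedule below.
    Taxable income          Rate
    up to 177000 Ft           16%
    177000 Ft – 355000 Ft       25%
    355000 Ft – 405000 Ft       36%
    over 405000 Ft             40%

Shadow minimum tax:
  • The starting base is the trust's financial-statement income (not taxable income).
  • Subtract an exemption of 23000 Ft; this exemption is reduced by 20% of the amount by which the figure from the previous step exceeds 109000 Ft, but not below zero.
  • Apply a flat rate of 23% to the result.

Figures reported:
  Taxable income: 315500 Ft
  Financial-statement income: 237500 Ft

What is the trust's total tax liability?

Shadow minimum tax:
  Base (financial-statement income): 237500 Ft
  Exemption: 20% × (237500 Ft − 109000 Ft) = 25700 Ft ≥ 23000 Ft, so the exemption is fully phased out
  Base: 237500 Ft − 0 Ft = 237500 Ft
  237500 Ft × 23% = 54625 Ft

General income tax:
  177000 Ft × 16% = 28320 Ft
  138500 Ft × 25% = 34625 Ft
  → 62945 Ft

62945 Ft > 54625 Ft, so the general income tax governs.

62945 Ft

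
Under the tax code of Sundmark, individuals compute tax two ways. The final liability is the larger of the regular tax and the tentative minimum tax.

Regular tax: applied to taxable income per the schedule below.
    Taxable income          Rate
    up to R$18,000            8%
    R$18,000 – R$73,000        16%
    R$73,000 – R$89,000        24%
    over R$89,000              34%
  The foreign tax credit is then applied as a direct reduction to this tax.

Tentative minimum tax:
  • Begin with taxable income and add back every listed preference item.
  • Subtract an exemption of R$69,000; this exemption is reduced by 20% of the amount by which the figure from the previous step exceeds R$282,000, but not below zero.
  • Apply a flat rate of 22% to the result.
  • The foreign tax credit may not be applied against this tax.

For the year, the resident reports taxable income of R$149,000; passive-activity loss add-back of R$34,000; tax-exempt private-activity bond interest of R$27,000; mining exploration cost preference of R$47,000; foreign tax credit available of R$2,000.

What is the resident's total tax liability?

R$41,360

Regular tax:
  R$18,000 × 8% = R$1,440
  R$55,000 × 16% = R$8,800
  R$16,000 × 24% = R$3,840
  R$60,000 × 34% = R$20,400
  → R$34,480
  Less foreign tax credit R$2,000 → R$32,480

Tentative minimum tax:
  Adjusted income: R$149,000 + R$34,000 + R$27,000 + R$47,000 = R$257,000
  Exemption: R$257,000 ≤ R$282,000, so full R$69,000 applies
  Base: R$257,000 − R$69,000 = R$188,000
  R$188,000 × 22% = R$41,360

R$41,360 > R$32,480, so the tentative minimum tax is the binding amount.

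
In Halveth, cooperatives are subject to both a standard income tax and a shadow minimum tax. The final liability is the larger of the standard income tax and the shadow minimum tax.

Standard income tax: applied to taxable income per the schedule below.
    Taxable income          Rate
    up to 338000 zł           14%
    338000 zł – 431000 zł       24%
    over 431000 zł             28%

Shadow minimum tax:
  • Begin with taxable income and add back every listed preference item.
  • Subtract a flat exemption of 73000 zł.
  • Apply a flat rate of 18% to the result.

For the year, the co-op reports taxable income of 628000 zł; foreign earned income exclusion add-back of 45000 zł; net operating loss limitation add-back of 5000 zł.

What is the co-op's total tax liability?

124800 zł

Shadow minimum tax:
  Adjusted income: 628000 zł + 45000 zł + 5000 zł = 678000 zł
  Less exemption 73000 zł → base 605000 zł
  605000 zł × 18% = 108900 zł

Standard income tax:
  338000 zł × 14% = 47320 zł
  93000 zł × 24% = 22320 zł
  197000 zł × 28% = 55160 zł
  → 124800 zł

124800 zł > 108900 zł, so the standard income tax governs.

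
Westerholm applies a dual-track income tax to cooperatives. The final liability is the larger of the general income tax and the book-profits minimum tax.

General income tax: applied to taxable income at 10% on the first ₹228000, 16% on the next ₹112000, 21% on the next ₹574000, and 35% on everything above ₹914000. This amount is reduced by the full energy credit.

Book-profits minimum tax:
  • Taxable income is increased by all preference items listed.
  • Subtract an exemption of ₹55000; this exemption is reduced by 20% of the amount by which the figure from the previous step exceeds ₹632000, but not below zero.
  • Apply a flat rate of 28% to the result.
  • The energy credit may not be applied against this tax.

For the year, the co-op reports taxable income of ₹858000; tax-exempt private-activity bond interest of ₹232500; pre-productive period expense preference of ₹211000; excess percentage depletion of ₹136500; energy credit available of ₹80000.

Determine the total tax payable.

₹402640

General income tax:
  ₹228000 × 10% = ₹22800
  ₹112000 × 16% = ₹17920
  ₹518000 × 21% = ₹108780
  → ₹149500
  Less energy credit ₹80000 → ₹69500

Book-profits minimum tax:
  Adjusted income: ₹858000 + ₹232500 + ₹211000 + ₹136500 = ₹1438000
  Exemption: 20% × (₹1438000 − ₹632000) = ₹161200 ≥ ₹55000, so the exemption is fully phased out
  Base: ₹1438000 − ₹0 = ₹1438000
  ₹1438000 × 28% = ₹402640

₹402640 > ₹69500, so the book-profits minimum tax is the binding amount.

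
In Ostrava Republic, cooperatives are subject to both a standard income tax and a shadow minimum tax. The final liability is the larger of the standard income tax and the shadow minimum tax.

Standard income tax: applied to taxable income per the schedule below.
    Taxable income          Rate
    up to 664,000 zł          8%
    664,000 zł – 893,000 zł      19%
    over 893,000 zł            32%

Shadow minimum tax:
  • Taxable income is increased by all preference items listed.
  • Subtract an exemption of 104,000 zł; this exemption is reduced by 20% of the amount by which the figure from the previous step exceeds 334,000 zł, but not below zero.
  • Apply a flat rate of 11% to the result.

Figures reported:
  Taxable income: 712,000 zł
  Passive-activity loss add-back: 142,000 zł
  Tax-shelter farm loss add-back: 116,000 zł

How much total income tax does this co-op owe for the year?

106,700 zł

Shadow minimum tax:
  Adjusted income: 712,000 zł + 142,000 zł + 116,000 zł = 970,000 zł
  Exemption: 20% × (970,000 zł − 334,000 zł) = 127,200 zł ≥ 104,000 zł, so the exemption is fully phased out
  Base: 970,000 zł − 0 zł = 970,000 zł
  970,000 zł × 11% = 106,700 zł

Standard income tax:
  664,000 zł × 8% = 53,120 zł
  48,000 zł × 19% = 9,120 zł
  → 62,240 zł

106,700 zł > 62,240 zł, so the shadow minimum tax is the binding amount.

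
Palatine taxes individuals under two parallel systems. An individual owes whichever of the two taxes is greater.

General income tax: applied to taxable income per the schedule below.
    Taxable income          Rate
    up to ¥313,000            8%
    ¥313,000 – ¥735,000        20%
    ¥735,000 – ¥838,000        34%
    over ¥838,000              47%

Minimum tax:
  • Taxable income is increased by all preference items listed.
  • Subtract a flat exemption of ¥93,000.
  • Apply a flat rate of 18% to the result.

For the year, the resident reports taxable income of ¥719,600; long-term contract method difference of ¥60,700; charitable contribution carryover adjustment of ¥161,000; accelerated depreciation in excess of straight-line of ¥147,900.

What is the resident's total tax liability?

Minimum tax:
  Adjusted income: ¥719,600 + ¥60,700 + ¥161,000 + ¥147,900 = ¥1,089,200
  Less exemption ¥93,000 → base ¥996,200
  ¥996,200 × 18% = ¥179,316

General income tax:
  ¥313,000 × 8% = ¥25,040
  ¥406,600 × 20% = ¥81,320
  → ¥106,360

¥179,316 > ¥106,360, so the minimum tax is the binding amount.

¥179,316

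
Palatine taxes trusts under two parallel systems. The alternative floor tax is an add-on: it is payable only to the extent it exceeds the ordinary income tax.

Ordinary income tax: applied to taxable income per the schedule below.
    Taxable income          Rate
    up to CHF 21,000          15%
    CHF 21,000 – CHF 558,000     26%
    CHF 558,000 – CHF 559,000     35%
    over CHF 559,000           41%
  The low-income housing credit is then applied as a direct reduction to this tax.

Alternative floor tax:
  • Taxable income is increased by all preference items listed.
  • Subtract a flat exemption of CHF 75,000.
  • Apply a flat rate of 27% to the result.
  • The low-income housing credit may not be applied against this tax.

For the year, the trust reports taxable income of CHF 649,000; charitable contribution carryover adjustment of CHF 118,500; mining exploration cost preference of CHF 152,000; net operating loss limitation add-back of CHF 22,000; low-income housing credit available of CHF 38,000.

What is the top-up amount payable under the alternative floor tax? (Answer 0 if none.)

CHF 91,935

Alternative floor tax:
  Adjusted income: CHF 649,000 + CHF 118,500 + CHF 152,000 + CHF 22,000 = CHF 941,500
  Less exemption CHF 75,000 → base CHF 866,500
  CHF 866,500 × 27% = CHF 233,955

Ordinary income tax:
  CHF 21,000 × 15% = CHF 3,150
  CHF 537,000 × 26% = CHF 139,620
  CHF 1,000 × 35% = CHF 350
  CHF 90,000 × 41% = CHF 36,900
  → CHF 180,020
  Less low-income housing credit CHF 38,000 → CHF 142,020

Excess of alternative floor tax over ordinary income tax: CHF 233,955 − CHF 142,020 = CHF 91,935.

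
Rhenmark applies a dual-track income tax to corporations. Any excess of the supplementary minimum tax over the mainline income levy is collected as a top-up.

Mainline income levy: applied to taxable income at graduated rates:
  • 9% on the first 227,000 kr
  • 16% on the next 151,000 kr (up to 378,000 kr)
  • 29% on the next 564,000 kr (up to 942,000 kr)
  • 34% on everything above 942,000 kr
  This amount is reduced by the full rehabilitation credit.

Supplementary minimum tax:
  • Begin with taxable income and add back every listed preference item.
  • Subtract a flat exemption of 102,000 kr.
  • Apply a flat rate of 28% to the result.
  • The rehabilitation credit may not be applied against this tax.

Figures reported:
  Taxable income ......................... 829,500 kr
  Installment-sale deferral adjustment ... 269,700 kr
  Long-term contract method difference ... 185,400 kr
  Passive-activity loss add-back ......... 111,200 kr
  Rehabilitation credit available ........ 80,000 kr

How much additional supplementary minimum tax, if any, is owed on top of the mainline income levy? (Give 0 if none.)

266,739 kr

Mainline income levy:
  227,000 kr × 9% = 20,430 kr
  151,000 kr × 16% = 24,160 kr
  451,500 kr × 29% = 130,935 kr
  → 175,525 kr
  Less rehabilitation credit 80,000 kr → 95,525 kr

Supplementary minimum tax:
  Adjusted income: 829,500 kr + 269,700 kr + 185,400 kr + 111,200 kr = 1,395,800 kr
  Less exemption 102,000 kr → base 1,293,800 kr
  1,293,800 kr × 28% = 362,264 kr

Excess of supplementary minimum tax over mainline income levy: 362,264 kr − 95,525 kr = 266,739 kr.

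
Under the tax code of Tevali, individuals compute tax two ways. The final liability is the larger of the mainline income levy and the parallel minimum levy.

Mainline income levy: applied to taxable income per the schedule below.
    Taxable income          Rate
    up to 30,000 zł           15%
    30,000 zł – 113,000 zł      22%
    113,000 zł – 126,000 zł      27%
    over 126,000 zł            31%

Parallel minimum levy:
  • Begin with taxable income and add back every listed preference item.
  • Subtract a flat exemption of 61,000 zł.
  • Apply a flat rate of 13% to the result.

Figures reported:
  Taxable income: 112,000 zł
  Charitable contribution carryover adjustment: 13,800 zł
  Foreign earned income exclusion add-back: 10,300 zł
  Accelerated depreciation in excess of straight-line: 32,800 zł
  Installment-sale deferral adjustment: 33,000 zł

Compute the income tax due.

Parallel minimum levy:
  Adjusted income: 112,000 zł + 13,800 zł + 10,300 zł + 32,800 zł + 33,000 zł = 201,900 zł
  Less exemption 61,000 zł → base 140,900 zł
  140,900 zł × 13% = 18,317 zł

Mainline income levy:
  30,000 zł × 15% = 4,500 zł
  82,000 zł × 22% = 18,040 zł
  → 22,540 zł

22,540 zł > 18,317 zł, so the mainline income levy governs.

22,540 zł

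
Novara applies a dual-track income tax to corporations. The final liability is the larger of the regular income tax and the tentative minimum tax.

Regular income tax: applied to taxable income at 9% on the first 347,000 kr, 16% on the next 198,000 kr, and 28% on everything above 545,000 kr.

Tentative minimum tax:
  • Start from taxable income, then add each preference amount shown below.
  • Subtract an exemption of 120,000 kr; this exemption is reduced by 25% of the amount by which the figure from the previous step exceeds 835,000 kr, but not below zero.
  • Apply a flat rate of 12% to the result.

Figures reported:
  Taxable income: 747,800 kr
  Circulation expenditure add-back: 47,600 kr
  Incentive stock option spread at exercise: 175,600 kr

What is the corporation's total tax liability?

119,694 kr

Tentative minimum tax:
  Adjusted income: 747,800 kr + 47,600 kr + 175,600 kr = 971,000 kr
  Exemption: 120,000 kr − 25% × (971,000 kr − 835,000 kr) = 120,000 kr − 34,000 kr = 86,000 kr
  Base: 971,000 kr − 86,000 kr = 885,000 kr
  885,000 kr × 12% = 106,200 kr

Regular income tax:
  347,000 kr × 9% = 31,230 kr
  198,000 kr × 16% = 31,680 kr
  202,800 kr × 28% = 56,784 kr
  → 119,694 kr

119,694 kr > 106,200 kr, so the regular income tax governs.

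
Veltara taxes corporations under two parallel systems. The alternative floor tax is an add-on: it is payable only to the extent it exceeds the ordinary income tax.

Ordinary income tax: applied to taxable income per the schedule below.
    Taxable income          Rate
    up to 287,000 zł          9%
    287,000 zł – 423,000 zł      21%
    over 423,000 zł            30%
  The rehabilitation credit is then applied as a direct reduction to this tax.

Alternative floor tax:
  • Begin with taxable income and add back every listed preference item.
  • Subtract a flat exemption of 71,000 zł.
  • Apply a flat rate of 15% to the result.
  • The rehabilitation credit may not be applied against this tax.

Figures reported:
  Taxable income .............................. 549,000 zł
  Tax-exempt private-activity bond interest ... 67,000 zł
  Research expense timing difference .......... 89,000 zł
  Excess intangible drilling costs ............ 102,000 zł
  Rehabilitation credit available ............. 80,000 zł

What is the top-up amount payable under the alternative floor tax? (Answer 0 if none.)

98,210 zł

Alternative floor tax:
  Adjusted income: 549,000 zł + 67,000 zł + 89,000 zł + 102,000 zł = 807,000 zł
  Less exemption 71,000 zł → base 736,000 zł
  736,000 zł × 15% = 110,400 zł

Ordinary income tax:
  287,000 zł × 9% = 25,830 zł
  136,000 zł × 21% = 28,560 zł
  126,000 zł × 30% = 37,800 zł
  → 92,190 zł
  Less rehabilitation credit 80,000 zł → 12,190 zł

Excess of alternative floor tax over ordinary income tax: 110,400 zł − 12,190 zł = 98,210 zł.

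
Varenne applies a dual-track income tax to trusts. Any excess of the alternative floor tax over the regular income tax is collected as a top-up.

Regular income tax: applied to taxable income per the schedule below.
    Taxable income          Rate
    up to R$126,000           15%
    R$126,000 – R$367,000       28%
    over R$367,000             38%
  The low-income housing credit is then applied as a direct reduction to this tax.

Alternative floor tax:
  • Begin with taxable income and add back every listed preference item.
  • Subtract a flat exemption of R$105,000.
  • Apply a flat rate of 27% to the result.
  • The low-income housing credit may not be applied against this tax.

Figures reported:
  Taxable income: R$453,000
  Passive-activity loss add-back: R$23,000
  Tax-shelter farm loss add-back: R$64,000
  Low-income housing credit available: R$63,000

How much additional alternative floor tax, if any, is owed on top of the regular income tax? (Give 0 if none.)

Regular income tax:
  R$126,000 × 15% = R$18,900
  R$241,000 × 28% = R$67,480
  R$86,000 × 38% = R$32,680
  → R$119,060
  Less low-income housing credit R$63,000 → R$56,060

Alternative floor tax:
  Adjusted income: R$453,000 + R$23,000 + R$64,000 = R$540,000
  Less exemption R$105,000 → base R$435,000
  R$435,000 × 27% = R$117,450

Excess of alternative floor tax over regular income tax: R$117,450 − R$56,060 = R$61,390.

R$61,390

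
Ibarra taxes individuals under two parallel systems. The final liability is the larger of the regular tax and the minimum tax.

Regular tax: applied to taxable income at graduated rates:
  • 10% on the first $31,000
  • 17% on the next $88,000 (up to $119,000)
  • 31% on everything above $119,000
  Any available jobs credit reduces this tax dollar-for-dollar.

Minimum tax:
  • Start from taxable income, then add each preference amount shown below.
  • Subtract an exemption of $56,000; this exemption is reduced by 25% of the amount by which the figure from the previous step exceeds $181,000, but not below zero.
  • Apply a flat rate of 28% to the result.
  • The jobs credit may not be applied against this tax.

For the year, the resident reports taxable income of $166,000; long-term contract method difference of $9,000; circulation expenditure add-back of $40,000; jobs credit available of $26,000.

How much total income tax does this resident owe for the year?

Regular tax:
  $31,000 × 10% = $3,100
  $88,000 × 17% = $14,960
  $47,000 × 31% = $14,570
  → $32,630
  Less jobs credit $26,000 → $6,630

Minimum tax:
  Adjusted income: $166,000 + $9,000 + $40,000 = $215,000
  Exemption: $56,000 − 25% × ($215,000 − $181,000) = $56,000 − $8,500 = $47,500
  Base: $215,000 − $47,500 = $167,500
  $167,500 × 28% = $46,900

$46,900 > $6,630, so the minimum tax is the binding amount.

$46,900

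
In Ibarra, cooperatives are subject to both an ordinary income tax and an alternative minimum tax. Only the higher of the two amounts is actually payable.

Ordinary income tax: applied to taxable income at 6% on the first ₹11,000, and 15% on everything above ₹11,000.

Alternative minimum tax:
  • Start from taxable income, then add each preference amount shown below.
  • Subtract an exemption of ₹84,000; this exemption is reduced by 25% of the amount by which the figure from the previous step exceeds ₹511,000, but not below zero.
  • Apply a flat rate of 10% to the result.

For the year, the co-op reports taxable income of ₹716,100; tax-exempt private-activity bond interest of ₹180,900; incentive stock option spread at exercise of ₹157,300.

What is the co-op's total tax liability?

₹106,425

Ordinary income tax:
  ₹11,000 × 6% = ₹660
  ₹705,100 × 15% = ₹105,765
  → ₹106,425

Alternative minimum tax:
  Adjusted income: ₹716,100 + ₹180,900 + ₹157,300 = ₹1,054,300
  Exemption: 25% × (₹1,054,300 − ₹511,000) = ₹135,825 ≥ ₹84,000, so the exemption is fully phased out
  Base: ₹1,054,300 − ₹0 = ₹1,054,300
  ₹1,054,300 × 10% = ₹105,430

₹106,425 > ₹105,430, so the ordinary income tax governs.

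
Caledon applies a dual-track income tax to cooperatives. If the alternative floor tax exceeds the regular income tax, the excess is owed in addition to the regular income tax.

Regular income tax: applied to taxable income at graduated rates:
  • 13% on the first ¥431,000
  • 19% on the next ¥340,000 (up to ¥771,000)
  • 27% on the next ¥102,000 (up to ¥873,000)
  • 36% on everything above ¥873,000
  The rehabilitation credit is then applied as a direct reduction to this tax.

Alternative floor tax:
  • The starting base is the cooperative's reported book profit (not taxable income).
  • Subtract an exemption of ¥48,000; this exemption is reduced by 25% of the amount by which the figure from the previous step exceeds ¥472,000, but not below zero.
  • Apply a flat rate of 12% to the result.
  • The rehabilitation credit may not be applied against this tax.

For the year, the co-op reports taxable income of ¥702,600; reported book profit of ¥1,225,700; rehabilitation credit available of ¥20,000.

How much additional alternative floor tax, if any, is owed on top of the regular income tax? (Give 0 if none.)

Alternative floor tax:
  Base (reported book profit): ¥1,225,700
  Exemption: 25% × (¥1,225,700 − ¥472,000) = ¥188,425 ≥ ¥48,000, so the exemption is fully phased out
  Base: ¥1,225,700 − ¥0 = ¥1,225,700
  ¥1,225,700 × 12% = ¥147,084

Regular income tax:
  ¥431,000 × 13% = ¥56,030
  ¥271,600 × 19% = ¥51,604
  → ¥107,634
  Less rehabilitation credit ¥20,000 → ¥87,634

Excess of alternative floor tax over regular income tax: ¥147,084 − ¥87,634 = ¥59,450.

¥59,450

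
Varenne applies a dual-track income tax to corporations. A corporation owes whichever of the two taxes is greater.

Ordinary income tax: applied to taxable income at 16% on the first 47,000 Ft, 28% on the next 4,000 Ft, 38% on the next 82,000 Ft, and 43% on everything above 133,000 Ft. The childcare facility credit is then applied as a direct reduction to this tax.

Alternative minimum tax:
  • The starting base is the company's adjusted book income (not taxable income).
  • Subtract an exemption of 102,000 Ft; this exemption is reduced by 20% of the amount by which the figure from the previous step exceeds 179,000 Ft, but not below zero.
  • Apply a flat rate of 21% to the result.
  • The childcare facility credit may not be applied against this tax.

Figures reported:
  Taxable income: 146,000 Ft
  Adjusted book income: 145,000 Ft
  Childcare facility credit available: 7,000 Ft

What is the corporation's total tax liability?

Ordinary income tax:
  47,000 Ft × 16% = 7,520 Ft
  4,000 Ft × 28% = 1,120 Ft
  82,000 Ft × 38% = 31,160 Ft
  13,000 Ft × 43% = 5,590 Ft
  → 45,390 Ft
  Less childcare facility credit 7,000 Ft → 38,390 Ft

Alternative minimum tax:
  Base (adjusted book income): 145,000 Ft
  Exemption: 145,000 Ft ≤ 179,000 Ft, so full 102,000 Ft applies
  Base: 145,000 Ft − 102,000 Ft = 43,000 Ft
  43,000 Ft × 21% = 9,030 Ft

38,390 Ft > 9,030 Ft, so the ordinary income tax governs.

38,390 Ft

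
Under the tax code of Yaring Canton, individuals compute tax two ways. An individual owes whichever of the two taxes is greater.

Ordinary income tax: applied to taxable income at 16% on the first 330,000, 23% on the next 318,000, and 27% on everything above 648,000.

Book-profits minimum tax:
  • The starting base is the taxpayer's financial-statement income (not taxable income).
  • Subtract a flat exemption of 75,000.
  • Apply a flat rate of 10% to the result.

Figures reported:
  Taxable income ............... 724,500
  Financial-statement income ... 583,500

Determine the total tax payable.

146,595

Book-profits minimum tax:
  Base (financial-statement income): 583,500
  Less exemption 75,000 → base 508,500
  508,500 × 10% = 50,850

Ordinary income tax:
  330,000 × 16% = 52,800
  318,000 × 23% = 73,140
  76,500 × 27% = 20,655
  → 146,595

146,595 > 50,850, so the ordinary income tax governs.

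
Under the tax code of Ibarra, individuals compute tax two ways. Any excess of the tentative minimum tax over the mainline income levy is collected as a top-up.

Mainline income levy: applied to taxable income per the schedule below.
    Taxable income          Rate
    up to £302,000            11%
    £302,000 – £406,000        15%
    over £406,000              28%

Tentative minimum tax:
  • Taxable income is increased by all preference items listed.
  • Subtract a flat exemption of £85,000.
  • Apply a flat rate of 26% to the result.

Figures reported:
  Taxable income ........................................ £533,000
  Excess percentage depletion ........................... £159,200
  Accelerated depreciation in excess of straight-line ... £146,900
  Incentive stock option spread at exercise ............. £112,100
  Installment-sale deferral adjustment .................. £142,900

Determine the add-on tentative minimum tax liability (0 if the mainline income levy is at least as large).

£177,986

Tentative minimum tax:
  Adjusted income: £533,000 + £159,200 + £146,900 + £112,100 + £142,900 = £1,094,100
  Less exemption £85,000 → base £1,009,100
  £1,009,100 × 26% = £262,366

Mainline income levy:
  £302,000 × 11% = £33,220
  £104,000 × 15% = £15,600
  £127,000 × 28% = £35,560
  → £84,380

Excess of tentative minimum tax over mainline income levy: £262,366 − £84,380 = £177,986.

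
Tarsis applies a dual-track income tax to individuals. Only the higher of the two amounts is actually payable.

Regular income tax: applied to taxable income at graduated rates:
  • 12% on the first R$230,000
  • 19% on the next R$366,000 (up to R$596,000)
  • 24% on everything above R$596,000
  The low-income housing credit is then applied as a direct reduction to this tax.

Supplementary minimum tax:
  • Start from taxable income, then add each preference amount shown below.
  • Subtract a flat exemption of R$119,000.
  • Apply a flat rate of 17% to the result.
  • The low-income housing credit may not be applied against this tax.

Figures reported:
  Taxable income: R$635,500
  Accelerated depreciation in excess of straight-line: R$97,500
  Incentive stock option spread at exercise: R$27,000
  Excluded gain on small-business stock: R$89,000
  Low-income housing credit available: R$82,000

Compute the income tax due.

Regular income tax:
  R$230,000 × 12% = R$27,600
  R$366,000 × 19% = R$69,540
  R$39,500 × 24% = R$9,480
  → R$106,620
  Less low-income housing credit R$82,000 → R$24,620

Supplementary minimum tax:
  Adjusted income: R$635,500 + R$97,500 + R$27,000 + R$89,000 = R$849,000
  Less exemption R$119,000 → base R$730,000
  R$730,000 × 17% = R$124,100

R$124,100 > R$24,620, so the supplementary minimum tax is the binding amount.

R$124,100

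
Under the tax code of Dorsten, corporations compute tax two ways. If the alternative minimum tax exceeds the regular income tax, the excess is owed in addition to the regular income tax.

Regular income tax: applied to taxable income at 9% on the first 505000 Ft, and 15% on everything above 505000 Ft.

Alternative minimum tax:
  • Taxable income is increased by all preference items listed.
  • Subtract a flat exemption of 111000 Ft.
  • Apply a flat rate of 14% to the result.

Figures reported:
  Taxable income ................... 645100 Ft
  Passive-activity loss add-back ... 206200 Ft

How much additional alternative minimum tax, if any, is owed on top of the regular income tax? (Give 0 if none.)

Alternative minimum tax:
  Adjusted income: 645100 Ft + 206200 Ft = 851300 Ft
  Less exemption 111000 Ft → base 740300 Ft
  740300 Ft × 14% = 103642 Ft

Regular income tax:
  505000 Ft × 9% = 45450 Ft
  140100 Ft × 15% = 21015 Ft
  → 66465 Ft

Excess of alternative minimum tax over regular income tax: 103642 Ft − 66465 Ft = 37177 Ft.

37177 Ft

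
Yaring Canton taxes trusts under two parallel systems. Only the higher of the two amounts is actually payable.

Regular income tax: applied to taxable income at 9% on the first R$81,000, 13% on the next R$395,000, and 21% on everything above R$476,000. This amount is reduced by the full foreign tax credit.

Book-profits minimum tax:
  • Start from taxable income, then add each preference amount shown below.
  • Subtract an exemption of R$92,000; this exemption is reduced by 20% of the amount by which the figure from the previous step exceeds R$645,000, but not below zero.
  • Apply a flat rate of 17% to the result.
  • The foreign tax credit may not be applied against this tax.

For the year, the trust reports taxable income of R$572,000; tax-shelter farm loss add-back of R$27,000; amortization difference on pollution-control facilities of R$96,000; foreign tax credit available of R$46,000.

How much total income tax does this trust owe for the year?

Book-profits minimum tax:
  Adjusted income: R$572,000 + R$27,000 + R$96,000 = R$695,000
  Exemption: R$92,000 − 20% × (R$695,000 − R$645,000) = R$92,000 − R$10,000 = R$82,000
  Base: R$695,000 − R$82,000 = R$613,000
  R$613,000 × 17% = R$104,210

Regular income tax:
  R$81,000 × 9% = R$7,290
  R$395,000 × 13% = R$51,350
  R$96,000 × 21% = R$20,160
  → R$78,800
  Less foreign tax credit R$46,000 → R$32,800

R$104,210 > R$32,800, so the book-profits minimum tax is the binding amount.

R$104,210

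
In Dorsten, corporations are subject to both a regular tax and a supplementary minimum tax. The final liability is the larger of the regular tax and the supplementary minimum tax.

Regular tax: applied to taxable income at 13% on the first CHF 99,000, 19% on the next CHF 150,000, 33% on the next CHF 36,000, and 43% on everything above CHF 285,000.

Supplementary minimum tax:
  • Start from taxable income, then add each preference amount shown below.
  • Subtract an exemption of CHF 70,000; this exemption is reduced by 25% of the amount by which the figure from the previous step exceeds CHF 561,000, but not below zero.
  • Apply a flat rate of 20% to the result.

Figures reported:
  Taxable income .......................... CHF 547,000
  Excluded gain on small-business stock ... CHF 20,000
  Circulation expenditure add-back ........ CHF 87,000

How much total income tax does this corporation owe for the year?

CHF 165,910

Supplementary minimum tax:
  Adjusted income: CHF 547,000 + CHF 20,000 + CHF 87,000 = CHF 654,000
  Exemption: CHF 70,000 − 25% × (CHF 654,000 − CHF 561,000) = CHF 70,000 − CHF 23,250 = CHF 46,750
  Base: CHF 654,000 − CHF 46,750 = CHF 607,250
  CHF 607,250 × 20% = CHF 121,450

Regular tax:
  CHF 99,000 × 13% = CHF 12,870
  CHF 150,000 × 19% = CHF 28,500
  CHF 36,000 × 33% = CHF 11,880
  CHF 262,000 × 43% = CHF 112,660
  → CHF 165,910

CHF 165,910 > CHF 121,450, so the regular tax governs.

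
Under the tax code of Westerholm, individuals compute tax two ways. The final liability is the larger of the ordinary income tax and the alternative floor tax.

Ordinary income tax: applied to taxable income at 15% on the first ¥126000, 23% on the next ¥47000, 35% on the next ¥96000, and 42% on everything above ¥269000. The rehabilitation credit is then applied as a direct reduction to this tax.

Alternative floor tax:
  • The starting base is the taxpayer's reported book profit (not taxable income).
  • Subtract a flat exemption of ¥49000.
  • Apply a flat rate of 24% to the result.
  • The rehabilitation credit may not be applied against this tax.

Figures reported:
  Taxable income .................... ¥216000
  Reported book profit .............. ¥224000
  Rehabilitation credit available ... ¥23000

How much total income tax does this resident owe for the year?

Alternative floor tax:
  Base (reported book profit): ¥224000
  Less exemption ¥49000 → base ¥175000
  ¥175000 × 24% = ¥42000

Ordinary income tax:
  ¥126000 × 15% = ¥18900
  ¥47000 × 23% = ¥10810
  ¥43000 × 35% = ¥15050
  → ¥44760
  Less rehabilitation credit ¥23000 → ¥21760

¥42000 > ¥21760, so the alternative floor tax is the binding amount.

¥42000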